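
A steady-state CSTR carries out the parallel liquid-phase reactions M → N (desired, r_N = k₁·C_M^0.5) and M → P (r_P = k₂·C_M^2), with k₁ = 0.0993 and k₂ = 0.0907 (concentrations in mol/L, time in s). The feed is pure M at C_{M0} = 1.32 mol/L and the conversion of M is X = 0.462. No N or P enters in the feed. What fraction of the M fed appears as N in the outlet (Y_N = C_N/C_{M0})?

0.299

Exit C_M = C_{M0}(1−X) = 1.32×0.538 = 0.7102 mol/L.
A CSTR operates uniformly at the exit composition, giving r_N = 0.08368 and r_P = 0.04574 (each k·C_M^n at C_M = 0.7102).
Fraction of consumed M going to N: r_N/(r_N+r_P) = 0.6466.
C_N = 0.6466·C_{M0}·X = 0.6466×1.32×0.462 = 0.394 mol/L; Y_N = C_N/C_{M0} = 0.299.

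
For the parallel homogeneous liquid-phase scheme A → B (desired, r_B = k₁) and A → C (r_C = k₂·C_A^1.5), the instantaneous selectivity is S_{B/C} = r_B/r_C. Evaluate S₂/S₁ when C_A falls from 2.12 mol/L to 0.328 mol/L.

16.4

S_{B/C} = (k₁/k₂)·C_A^-1.5, so S₂/S₁ = (C_{A,2}/C_{A,1})^-1.5.
= (0.328/2.12)^(-1.5) = (0.1547)^(-1.5) = 16.4.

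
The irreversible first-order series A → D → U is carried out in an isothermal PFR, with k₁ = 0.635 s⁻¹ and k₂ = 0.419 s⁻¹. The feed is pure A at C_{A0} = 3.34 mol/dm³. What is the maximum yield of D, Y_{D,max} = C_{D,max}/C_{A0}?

At the optimum, C_{D,max}/C_{A0} = (k₁/k₂)^[k₂/(k₂−k₁)].
= (0.635/0.419)^(0.419/(0.419−0.635)) = (1.516)^(-1.940) = 0.4464.

0.446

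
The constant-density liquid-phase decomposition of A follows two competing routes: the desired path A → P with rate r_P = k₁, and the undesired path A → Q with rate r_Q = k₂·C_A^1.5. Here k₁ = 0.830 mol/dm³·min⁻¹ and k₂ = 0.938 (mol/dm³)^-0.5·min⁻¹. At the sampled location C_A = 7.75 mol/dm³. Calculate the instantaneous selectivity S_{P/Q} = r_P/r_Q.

S_{P/Q} = r_P/r_Q = (k₁)/(k₂·C_A^1.5) = (k₁/k₂)·C_A^-1.5.
= (0.830) / (0.938×7.750^1.5) = 0.8300/20.24 = 0.0410.
The undesired path is higher order in A, so low C_A (CSTR or dilute feed) favours P.

0.0410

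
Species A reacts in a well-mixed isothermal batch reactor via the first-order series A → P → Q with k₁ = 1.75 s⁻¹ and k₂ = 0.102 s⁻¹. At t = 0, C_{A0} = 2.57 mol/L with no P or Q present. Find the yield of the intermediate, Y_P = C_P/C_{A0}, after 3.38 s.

The intermediate concentration in a first-order A→B→C sequence is C_P = k₁C_{A0}(e^(−k₁t) − e^(−k₂t))/(k₂−k₁).
e^(−k₁t) = e^(−1.75×3.38) = e^(−5.915) = 0.002699; e^(−k₂t) = e^(−0.3448) = 0.7084.
C_P = 1.75×2.57/(0.102−1.75) × (0.002699−0.7084) = (-2.729)×(-0.7057) = 1.926 mol/L.
Y_P = C_P/C_{A0} = 1.926/2.57 = 0.749.

0.749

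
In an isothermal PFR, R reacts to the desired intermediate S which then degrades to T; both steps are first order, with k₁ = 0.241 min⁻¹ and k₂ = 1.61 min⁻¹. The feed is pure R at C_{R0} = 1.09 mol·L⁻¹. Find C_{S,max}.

For a first-order series the maximum intermediate yield is C_{S,max}/C_{R0} = (k₁/k₂)^[k₂/(k₂−k₁)].
= (0.241/1.61)^(1.61/(1.61−0.241)) = (0.1497)^(1.176) = 0.1071.
C_{S,max} = 0.1071×1.09 = 0.117 mol·L⁻¹.

0.117 mol·L⁻¹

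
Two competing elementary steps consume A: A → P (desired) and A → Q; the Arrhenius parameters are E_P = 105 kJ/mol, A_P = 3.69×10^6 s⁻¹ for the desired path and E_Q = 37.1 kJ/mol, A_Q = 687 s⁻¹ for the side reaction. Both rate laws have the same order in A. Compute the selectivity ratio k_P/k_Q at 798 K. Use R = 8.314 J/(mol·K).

0.193

Since both paths have the same order in A, the concentration cancels and S_{P/Q} = k_P/k_Q = (A_P/A_Q)·exp[(E_Q−E_P)/(RT)].
(E_Q−E_P)/(RT) = (37.1−105)×10³/(8.314×798) = -67900/6635 = -10.23.
k_P/k_Q = (3.69×10^6/687)·exp(-10.23) = 5371 × 3.592×10^-5 = 0.193.
Since E_P > E_Q, raising the temperature improves selectivity toward P.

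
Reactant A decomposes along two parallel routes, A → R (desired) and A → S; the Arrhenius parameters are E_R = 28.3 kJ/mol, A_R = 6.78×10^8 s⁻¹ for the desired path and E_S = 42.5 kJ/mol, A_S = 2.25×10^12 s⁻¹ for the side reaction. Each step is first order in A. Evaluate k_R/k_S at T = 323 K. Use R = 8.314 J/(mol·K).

0.0596

With equal orders, S_{R/S} = k_R/k_S = (A_R/A_S)·exp[(E_S−E_R)/(RT)].
(E_S−E_R)/(RT) = (42.5−28.3)×10³/(8.314×323) = 14200/2685 = 5.288.
k_R/k_S = (6.78×10^8/2.25×10^12)·exp(5.288) = 3.013×10^-4 × 197.9 = 0.0596.
Since E_R < E_S, lowering the temperature improves selectivity toward R.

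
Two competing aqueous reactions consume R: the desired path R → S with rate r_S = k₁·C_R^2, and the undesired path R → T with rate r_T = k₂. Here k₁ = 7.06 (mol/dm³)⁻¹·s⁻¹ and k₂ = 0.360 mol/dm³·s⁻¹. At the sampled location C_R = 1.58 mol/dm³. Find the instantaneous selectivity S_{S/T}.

49.0

S_{S/T} = r_S/r_T = (k₁·C_R^2)/(k₂) = (k₁/k₂)·C_R^2.
= (7.06×1.580^2) / (0.360) = 17.62/0.3600 = 49.0.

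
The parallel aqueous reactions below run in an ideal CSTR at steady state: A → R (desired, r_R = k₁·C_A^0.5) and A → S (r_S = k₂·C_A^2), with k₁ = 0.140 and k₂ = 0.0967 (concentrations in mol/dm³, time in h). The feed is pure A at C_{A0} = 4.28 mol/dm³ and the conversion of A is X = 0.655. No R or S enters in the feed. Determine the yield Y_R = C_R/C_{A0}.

0.292

Exit C_A = C_{A0}(1−X) = 4.28×0.345 = 1.477 mol/dm³.
In a CSTR the entire volume is at exit conditions, so r_R = 0.140×1.477^0.5 = 0.1701 and r_S = 0.0967×1.477^2 = 0.2108.
Fraction of consumed A going to R: r_R/(r_R+r_S) = 0.4466.
C_R = 0.4466·C_{A0}·X = 0.4466×4.28×0.655 = 1.25 mol/dm³; Y_R = C_R/C_{A0} = 0.292.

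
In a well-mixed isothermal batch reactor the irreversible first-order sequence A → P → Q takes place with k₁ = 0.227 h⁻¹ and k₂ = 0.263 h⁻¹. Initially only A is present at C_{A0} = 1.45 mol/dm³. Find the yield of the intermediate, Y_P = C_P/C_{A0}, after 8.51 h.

0.241

Solving the coupled first-order balances gives C_P(t) = [k₁/(k₂−k₁)]·C_{A0}·(e^(−k₁t) − e^(−k₂t)).
e^(−k₁t) = e^(−0.227×8.51) = e^(−1.932) = 0.1449; e^(−k₂t) = e^(−2.238) = 0.1067.
C_P = 0.227×1.45/(0.263−0.227) × (0.1449−0.1067) = 9.143×0.03823 = 0.3496 mol/dm³.
Y_P = C_P/C_{A0} = 0.3496/1.45 = 0.241.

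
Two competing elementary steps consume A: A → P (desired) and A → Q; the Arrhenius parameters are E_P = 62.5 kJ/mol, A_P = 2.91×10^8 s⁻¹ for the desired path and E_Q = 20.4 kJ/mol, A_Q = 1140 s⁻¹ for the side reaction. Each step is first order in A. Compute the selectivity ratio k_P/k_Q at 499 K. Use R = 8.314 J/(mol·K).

10.00

k_P/k_Q = (A_P/A_Q)·exp[−(E_P−E_Q)/(RT)] = (A_P/A_Q)·exp[(E_Q−E_P)/(RT)].
(E_Q−E_P)/(RT) = (20.4−62.5)×10³/(8.314×499) = -42100/4149 = -10.15.
k_P/k_Q = (2.91×10^8/1140)·exp(-10.15) = 2.553×10^5 × 3.916×10^-5 = 10.00.
Since E_P > E_Q, raising the temperature improves selectivity toward P.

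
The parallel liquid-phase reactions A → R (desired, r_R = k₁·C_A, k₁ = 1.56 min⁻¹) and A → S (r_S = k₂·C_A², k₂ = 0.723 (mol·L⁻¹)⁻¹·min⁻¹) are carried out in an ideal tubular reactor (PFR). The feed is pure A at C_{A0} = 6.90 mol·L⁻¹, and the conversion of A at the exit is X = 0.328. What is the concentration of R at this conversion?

0.620 mol·L⁻¹

C_A = C_{A0}(1−X) = 4.637 mol·L⁻¹.
Along a PFR/batch, dC_R/dC_A = −r_R/(r_R+r_S) = −k₁/(k₁+k₂·C_A).
Integrating from C_{A0} to C_A: C_R = (1.56/0.723)·ln[(1.56+0.723·6.90)/(1.56+0.723·4.64)] = 2.158·ln(6.549/4.912) = 0.6203 mol·L⁻¹.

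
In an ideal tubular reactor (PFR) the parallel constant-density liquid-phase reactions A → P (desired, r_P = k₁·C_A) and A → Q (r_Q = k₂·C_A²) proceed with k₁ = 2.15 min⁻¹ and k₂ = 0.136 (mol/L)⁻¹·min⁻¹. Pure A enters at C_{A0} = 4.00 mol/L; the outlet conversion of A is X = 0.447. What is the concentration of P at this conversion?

1.50 mol/L

C_A = C_{A0}(1−X) = 2.212 mol/L.
Along a PFR/batch, dC_P/dC_A = −r_P/(r_P+r_Q) = −k₁/(k₁+k₂·C_A).
Integrating from C_{A0} to C_A: C_P = (2.15/0.136)·ln[(2.15+0.136·4.00)/(2.15+0.136·2.21)] = 15.81·ln(2.694/2.451) = 1.496 mol/L.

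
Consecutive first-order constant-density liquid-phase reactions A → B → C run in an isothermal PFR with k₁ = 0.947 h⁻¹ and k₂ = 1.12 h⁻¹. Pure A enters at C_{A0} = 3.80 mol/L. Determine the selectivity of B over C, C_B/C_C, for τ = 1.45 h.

The intermediate concentration in a first-order A→B→C sequence is C_B = k₁C_{A0}(e^(−k₁τ) − e^(−k₂τ))/(k₂−k₁).
e^(−k₁τ) = e^(−0.947×1.45) = e^(−1.373) = 0.2533; e^(−k₂τ) = e^(−1.624) = 0.1971.
C_B = 0.947×3.80/(1.12−0.947) × (0.2533−0.1971) = 20.80×0.05620 = 1.169 mol/L.
C_A = C_{A0}e^(−k₁τ) = 0.9626 mol/L, so C_C = C_{A0}−C_A−C_B = 1.668 mol/L; C_B/C_C = 0.701.

0.701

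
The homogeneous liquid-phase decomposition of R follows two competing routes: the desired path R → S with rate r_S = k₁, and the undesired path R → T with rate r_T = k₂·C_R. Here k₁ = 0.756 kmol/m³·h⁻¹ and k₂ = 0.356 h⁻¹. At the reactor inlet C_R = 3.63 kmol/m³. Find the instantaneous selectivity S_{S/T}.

0.585

S_{S/T} = r_S/r_T = (k₁)/(k₂·C_R) = (k₁/k₂)·C_R⁻¹.
= (0.756) / (0.356×3.630) = 0.7560/1.292 = 0.585.
The undesired path is higher order in R, so low C_R (CSTR or dilute feed) favours S.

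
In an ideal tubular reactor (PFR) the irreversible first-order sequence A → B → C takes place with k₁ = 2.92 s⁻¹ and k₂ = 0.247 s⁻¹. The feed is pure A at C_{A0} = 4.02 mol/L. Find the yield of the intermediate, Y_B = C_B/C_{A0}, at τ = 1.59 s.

For first-order series with pure A initially, C_B(τ) = k₁C_{A0}/(k₂−k₁)·(e^(−k₁τ) − e^(−k₂τ)).
e^(−k₁τ) = e^(−2.92×1.59) = e^(−4.643) = 0.009631; e^(−k₂τ) = e^(−0.3927) = 0.6752.
C_B = 2.92×4.02/(0.247−2.92) × (0.009631−0.6752) = (-4.391)×(-0.6656) = 2.923 mol/L.
Y_B = C_B/C_{A0} = 2.923/4.02 = 0.727.

0.727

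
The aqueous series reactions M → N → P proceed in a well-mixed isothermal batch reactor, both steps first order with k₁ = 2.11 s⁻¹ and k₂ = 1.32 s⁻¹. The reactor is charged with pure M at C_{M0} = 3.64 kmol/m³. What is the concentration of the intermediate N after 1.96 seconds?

The intermediate concentration in a first-order A→B→C sequence is C_N = k₁C_{M0}(e^(−k₁t) − e^(−k₂t))/(k₂−k₁).
e^(−k₁t) = e^(−2.11×1.96) = e^(−4.136) = 0.01599; e^(−k₂t) = e^(−2.587) = 0.07523.
C_N = 2.11×3.64/(1.32−2.11) × (0.01599−0.07523) = (-9.722)×(-0.05924) = 0.5759 kmol/m³.

0.576 kmol/m³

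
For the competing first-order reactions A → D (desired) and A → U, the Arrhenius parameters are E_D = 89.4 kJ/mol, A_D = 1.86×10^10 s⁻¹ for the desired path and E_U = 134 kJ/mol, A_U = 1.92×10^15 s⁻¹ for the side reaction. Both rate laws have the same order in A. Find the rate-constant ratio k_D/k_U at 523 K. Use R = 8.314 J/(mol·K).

0.276

Since both paths have the same order in A, the concentration cancels and S_{D/U} = k_D/k_U = (A_D/A_U)·exp[(E_U−E_D)/(RT)].
(E_U−E_D)/(RT) = (134−89.4)×10³/(8.314×523) = 44600/4348 = 10.26.
k_D/k_U = (1.86×10^10/1.92×10^15)·exp(10.26) = 9.687×10^-6 × 28483 = 0.276.
Since E_D < E_U, lowering the temperature improves selectivity toward D.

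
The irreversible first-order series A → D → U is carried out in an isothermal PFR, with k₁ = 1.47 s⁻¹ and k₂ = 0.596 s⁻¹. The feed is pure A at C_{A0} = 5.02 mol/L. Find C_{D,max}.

For a first-order series the maximum intermediate yield is C_{D,max}/C_{A0} = (k₁/k₂)^[k₂/(k₂−k₁)].
= (1.47/0.596)^(0.596/(0.596−1.47)) = (2.466)^(-0.6819) = 0.5403.
C_{D,max} = 0.5403×5.02 = 2.71 mol/L.

2.71 mol/L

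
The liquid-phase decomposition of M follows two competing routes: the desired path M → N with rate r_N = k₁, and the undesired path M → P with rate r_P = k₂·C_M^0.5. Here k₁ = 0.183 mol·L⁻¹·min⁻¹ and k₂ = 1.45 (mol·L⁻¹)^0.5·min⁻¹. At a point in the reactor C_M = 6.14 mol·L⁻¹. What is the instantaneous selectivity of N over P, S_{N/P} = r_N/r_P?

0.0509

S_{N/P} = r_N/r_P = (k₁)/(k₂·C_M^0.5) = (k₁/k₂)·C_M^-0.5.
= (0.183) / (1.45×6.140^0.5) = 0.1830/3.593 = 0.0509.
The undesired path is higher order in M, so low C_M (CSTR or dilute feed) favours N.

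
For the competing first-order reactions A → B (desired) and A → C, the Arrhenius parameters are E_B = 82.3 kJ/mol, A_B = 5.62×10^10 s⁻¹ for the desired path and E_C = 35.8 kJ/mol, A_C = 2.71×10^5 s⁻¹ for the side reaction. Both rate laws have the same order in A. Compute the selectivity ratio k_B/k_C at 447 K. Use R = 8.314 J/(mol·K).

With equal orders, S_{B/C} = k_B/k_C = (A_B/A_C)·exp[(E_C−E_B)/(RT)].
(E_C−E_B)/(RT) = (35.8−82.3)×10³/(8.314×447) = -46500/3716 = -12.51.
k_B/k_C = (5.62×10^10/2.71×10^5)·exp(-12.51) = 2.074×10^5 × 3.681×10^-6 = 0.763.
Since E_B > E_C, raising the temperature improves selectivity toward B.

0.763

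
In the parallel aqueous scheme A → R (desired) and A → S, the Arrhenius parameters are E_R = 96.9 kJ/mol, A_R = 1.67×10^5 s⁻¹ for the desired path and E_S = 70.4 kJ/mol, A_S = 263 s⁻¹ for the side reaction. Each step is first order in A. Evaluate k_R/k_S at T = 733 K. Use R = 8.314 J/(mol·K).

Since both paths have the same order in A, the concentration cancels and S_{R/S} = k_R/k_S = (A_R/A_S)·exp[(E_S−E_R)/(RT)].
(E_S−E_R)/(RT) = (70.4−96.9)×10³/(8.314×733) = -26500/6094 = -4.348.
k_R/k_S = (1.67×10^5/263)·exp(-4.348) = 635.0 × 0.01293 = 8.21.
Since E_R > E_S, raising the temperature improves selectivity toward R.

8.21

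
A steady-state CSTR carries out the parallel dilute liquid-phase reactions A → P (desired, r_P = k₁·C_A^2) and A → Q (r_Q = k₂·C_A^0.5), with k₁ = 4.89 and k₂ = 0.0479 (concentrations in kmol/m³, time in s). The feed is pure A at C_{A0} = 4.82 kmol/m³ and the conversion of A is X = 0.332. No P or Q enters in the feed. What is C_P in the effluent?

1.60 kmol/m³

Exit C_A = C_{A0}(1−X) = 4.82×0.668 = 3.220 kmol/m³.
In a CSTR the entire volume is at exit conditions, so r_P = 4.89×3.220^2 = 50.69 and r_Q = 0.0479×3.220^0.5 = 0.08595.
Fraction of consumed A going to P: r_P/(r_P+r_Q) = 0.9983.
C_P = 0.9983·C_{A0}·X = 0.9983×4.82×0.332 = 1.60 kmol/m³.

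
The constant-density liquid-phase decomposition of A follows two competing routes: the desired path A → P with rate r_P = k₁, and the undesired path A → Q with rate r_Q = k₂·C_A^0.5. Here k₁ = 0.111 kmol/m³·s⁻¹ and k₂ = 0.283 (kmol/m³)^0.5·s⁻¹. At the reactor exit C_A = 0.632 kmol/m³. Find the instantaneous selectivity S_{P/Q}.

S_{P/Q} = r_P/r_Q = (k₁)/(k₂·C_A^0.5) = (k₁/k₂)·C_A^-0.5.
= (0.111) / (0.283×0.6320^0.5) = 0.1110/0.2250 = 0.493.

0.493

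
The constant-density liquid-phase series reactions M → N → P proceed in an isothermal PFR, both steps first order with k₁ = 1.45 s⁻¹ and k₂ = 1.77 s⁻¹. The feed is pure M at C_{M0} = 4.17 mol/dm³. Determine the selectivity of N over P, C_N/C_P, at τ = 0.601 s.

1.33

For first-order series with pure M initially, C_N(τ) = k₁C_{M0}/(k₂−k₁)·(e^(−k₁τ) − e^(−k₂τ)).
e^(−k₁τ) = e^(−1.45×0.601) = e^(−0.8714) = 0.4183; e^(−k₂τ) = e^(−1.064) = 0.3452.
C_N = 1.45×4.17/(1.77−1.45) × (0.4183−0.3452) = 18.90×0.07319 = 1.383 mol/dm³.
C_M = C_{M0}e^(−k₁τ) = 1.744 mol/dm³, so C_P = C_{M0}−C_M−C_N = 1.043 mol/dm³; C_N/C_P = 1.33.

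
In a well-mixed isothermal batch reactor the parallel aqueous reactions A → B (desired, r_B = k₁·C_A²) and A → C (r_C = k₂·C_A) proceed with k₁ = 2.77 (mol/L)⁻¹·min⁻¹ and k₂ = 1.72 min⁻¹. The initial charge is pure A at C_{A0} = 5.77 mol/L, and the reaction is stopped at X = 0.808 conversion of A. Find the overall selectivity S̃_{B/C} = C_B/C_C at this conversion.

C_A = C_{A0}(1−X) = 1.108 mol/L.
Along a PFR/batch, dC_C/dC_A = −r_C/(r_B+r_C) = −k₂/(k₂+k₁·C_A).
Integrating from C_{A0} to C_A: C_C = (1.72/2.77)·ln[(1.72+2.77·5.77)/(1.72+2.77·1.11)] = 0.6209·ln(17.70/4.789) = 0.8119 mol/L.
Then C_B = (C_{A0}−C_A) − C_C = 4.662 − 0.8119 = 3.850 mol/L.
S̃_{B/C} = C_B/C_C = 3.850/0.8119 = 4.74.

4.74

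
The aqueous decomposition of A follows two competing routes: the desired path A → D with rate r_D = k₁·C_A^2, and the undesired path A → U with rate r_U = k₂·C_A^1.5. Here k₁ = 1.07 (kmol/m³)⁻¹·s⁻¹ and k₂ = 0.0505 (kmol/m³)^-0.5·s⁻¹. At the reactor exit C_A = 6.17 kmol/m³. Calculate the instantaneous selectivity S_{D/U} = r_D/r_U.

52.6

S_{D/U} = r_D/r_U = (k₁·C_A^2)/(k₂·C_A^1.5) = (k₁/k₂)·C_A^0.5.
= (1.07×6.170^2) / (0.0505×6.170^1.5) = 40.73/0.7740 = 52.6.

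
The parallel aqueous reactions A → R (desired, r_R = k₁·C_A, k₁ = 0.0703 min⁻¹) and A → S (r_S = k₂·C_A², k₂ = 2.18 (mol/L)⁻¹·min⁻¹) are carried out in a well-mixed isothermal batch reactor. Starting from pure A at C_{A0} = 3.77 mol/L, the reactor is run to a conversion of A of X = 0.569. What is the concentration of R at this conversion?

C_A = C_{A0}(1−X) = 1.625 mol/L.
Along a PFR/batch, dC_R/dC_A = −r_R/(r_R+r_S) = −k₁/(k₁+k₂·C_A).
Integrating from C_{A0} to C_A: C_R = (0.0703/2.18)·ln[(0.0703+2.18·3.77)/(0.0703+2.18·1.62)] = 0.03225·ln(8.289/3.613) = 0.02678 mol/L.

0.0268 mol/L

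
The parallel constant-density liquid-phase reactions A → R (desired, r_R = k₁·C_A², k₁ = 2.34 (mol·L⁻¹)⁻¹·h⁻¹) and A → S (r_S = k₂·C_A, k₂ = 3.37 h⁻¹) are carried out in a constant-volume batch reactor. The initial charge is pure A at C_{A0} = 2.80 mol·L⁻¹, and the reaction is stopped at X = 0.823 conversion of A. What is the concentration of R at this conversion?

C_A = C_{A0}(1−X) = 0.4956 mol·L⁻¹.
Along a PFR/batch, dC_S/dC_A = −r_S/(r_R+r_S) = −k₂/(k₂+k₁·C_A).
Integrating from C_{A0} to C_A: C_S = (3.37/2.34)·ln[(3.37+2.34·2.80)/(3.37+2.34·0.496)] = 1.440·ln(9.922/4.530) = 1.129 mol·L⁻¹.
Then C_R = (C_{A0}−C_A) − C_S = 2.304 − 1.129 = 1.175 mol·L⁻¹.

1.18 mol·L⁻¹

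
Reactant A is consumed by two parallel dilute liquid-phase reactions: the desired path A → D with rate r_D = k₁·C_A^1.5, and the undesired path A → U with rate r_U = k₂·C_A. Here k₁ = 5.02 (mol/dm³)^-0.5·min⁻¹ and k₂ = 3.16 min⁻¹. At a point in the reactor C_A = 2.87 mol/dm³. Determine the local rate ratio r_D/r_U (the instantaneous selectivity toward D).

S_{D/U} = r_D/r_U = (k₁·C_A^1.5)/(k₂·C_A) = (k₁/k₂)·C_A^0.5.
= (5.02×2.870^1.5) / (3.16×2.870) = 24.41/9.069 = 2.69.
Since the desired path is higher order in A, keeping C_A high (PFR or concentrated feed) favours D.

2.69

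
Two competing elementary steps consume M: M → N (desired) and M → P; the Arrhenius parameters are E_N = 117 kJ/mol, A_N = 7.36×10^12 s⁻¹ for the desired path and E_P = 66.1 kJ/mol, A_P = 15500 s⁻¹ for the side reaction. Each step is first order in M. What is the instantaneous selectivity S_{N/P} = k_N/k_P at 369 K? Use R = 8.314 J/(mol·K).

With equal orders, S_{N/P} = k_N/k_P = (A_N/A_P)·exp[(E_P−E_N)/(RT)].
(E_P−E_N)/(RT) = (66.1−117)×10³/(8.314×369) = -50900/3068 = -16.59.
k_N/k_P = (7.36×10^12/15500)·exp(-16.59) = 4.748×10^8 × 6.230×10^-8 = 29.6.
Since E_N > E_P, raising the temperature improves selectivity toward N.

29.6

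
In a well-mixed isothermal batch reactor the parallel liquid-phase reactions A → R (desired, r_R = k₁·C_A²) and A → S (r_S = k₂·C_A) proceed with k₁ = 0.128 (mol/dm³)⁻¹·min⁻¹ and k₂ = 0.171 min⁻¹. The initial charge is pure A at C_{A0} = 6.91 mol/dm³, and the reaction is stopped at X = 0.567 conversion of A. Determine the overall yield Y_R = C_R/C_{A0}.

C_A = C_{A0}(1−X) = 2.992 mol/dm³.
Along a PFR/batch, dC_S/dC_A = −r_S/(r_R+r_S) = −k₂/(k₂+k₁·C_A).
Integrating from C_{A0} to C_A: C_S = (0.171/0.128)·ln[(0.171+0.128·6.91)/(0.171+0.128·2.99)] = 1.336·ln(1.055/0.5540) = 0.8612 mol/dm³.
Then C_R = (C_{A0}−C_A) − C_S = 3.918 − 0.8612 = 3.057 mol/dm³.
Y_R = C_R/C_{A0} = 3.057/6.91 = 0.442.

0.442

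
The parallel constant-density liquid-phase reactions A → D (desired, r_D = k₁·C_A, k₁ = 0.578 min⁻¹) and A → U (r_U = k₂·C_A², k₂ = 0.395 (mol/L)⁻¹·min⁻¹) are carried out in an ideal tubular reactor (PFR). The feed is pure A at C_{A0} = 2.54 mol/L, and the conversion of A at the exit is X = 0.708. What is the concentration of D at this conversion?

C_A = C_{A0}(1−X) = 0.7417 mol/L.
Along a PFR/batch, dC_D/dC_A = −r_D/(r_D+r_U) = −k₁/(k₁+k₂·C_A).
Integrating from C_{A0} to C_A: C_D = (0.578/0.395)·ln[(0.578+0.395·2.54)/(0.578+0.395·0.742)] = 1.463·ln(1.581/0.8710) = 0.8727 mol/L.

0.873 mol/L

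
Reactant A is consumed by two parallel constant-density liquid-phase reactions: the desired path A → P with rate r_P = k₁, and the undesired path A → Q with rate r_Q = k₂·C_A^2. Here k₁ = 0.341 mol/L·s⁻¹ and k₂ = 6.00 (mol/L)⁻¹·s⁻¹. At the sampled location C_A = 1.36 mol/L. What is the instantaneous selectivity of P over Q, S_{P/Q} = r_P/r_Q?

S_{P/Q} = r_P/r_Q = (k₁)/(k₂·C_A^2) = (k₁/k₂)·C_A^-2.
= (0.341) / (6.00×1.360^2) = 0.3410/11.10 = 0.0307.
The undesired path is higher order in A, so low C_A (CSTR or dilute feed) favours P.

0.0307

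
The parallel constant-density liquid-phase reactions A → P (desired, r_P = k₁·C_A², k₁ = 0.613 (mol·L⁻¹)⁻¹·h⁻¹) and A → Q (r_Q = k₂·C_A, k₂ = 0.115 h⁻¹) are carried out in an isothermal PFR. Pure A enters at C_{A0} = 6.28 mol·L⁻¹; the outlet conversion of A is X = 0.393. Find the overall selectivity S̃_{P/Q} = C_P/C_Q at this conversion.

C_A = C_{A0}(1−X) = 3.812 mol·L⁻¹.
Along a PFR/batch, dC_Q/dC_A = −r_Q/(r_P+r_Q) = −k₂/(k₂+k₁·C_A).
Integrating from C_{A0} to C_A: C_Q = (0.115/0.613)·ln[(0.115+0.613·6.28)/(0.115+0.613·3.81)] = 0.1876·ln(3.965/2.452) = 0.09017 mol·L⁻¹.
Then C_P = (C_{A0}−C_A) − C_Q = 2.468 − 0.09017 = 2.378 mol·L⁻¹.
S̃_{P/Q} = C_P/C_Q = 2.378/0.09017 = 26.4.

26.4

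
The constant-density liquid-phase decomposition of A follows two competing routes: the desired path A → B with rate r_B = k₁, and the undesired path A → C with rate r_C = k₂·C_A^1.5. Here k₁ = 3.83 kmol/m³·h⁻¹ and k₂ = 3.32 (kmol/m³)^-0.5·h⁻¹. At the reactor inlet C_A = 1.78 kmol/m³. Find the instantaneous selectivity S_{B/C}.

0.486

S_{B/C} = r_B/r_C = (k₁)/(k₂·C_A^1.5) = (k₁/k₂)·C_A^-1.5.
= (3.83) / (3.32×1.780^1.5) = 3.830/7.884 = 0.486.
The undesired path is higher order in A, so low C_A (CSTR or dilute feed) favours B.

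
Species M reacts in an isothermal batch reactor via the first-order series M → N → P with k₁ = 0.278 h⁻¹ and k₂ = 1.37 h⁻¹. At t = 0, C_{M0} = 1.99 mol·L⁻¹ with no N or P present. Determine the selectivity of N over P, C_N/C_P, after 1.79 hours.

0.513

The intermediate concentration in a first-order A→B→C sequence is C_N = k₁C_{M0}(e^(−k₁t) − e^(−k₂t))/(k₂−k₁).
e^(−k₁t) = e^(−0.278×1.79) = e^(−0.4976) = 0.6080; e^(−k₂t) = e^(−2.452) = 0.08610.
C_N = 0.278×1.99/(1.37−0.278) × (0.6080−0.08610) = 0.5066×0.5219 = 0.2644 mol·L⁻¹.
C_M = C_{M0}e^(−k₁t) = 1.210 mol·L⁻¹, so C_P = C_{M0}−C_M−C_N = 0.5157 mol·L⁻¹; C_N/C_P = 0.513.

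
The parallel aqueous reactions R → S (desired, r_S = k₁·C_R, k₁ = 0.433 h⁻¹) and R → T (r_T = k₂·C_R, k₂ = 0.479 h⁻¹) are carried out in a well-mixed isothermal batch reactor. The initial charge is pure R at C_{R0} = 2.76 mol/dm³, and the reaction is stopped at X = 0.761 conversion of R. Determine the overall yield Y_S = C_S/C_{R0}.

0.361

C_R = C_{R0}(1−X) = 0.6596 mol/dm³.
Both paths are first order in R, so the instantaneous fraction to S is constant: dC_S/d(−C_R) = k₁/(k₁+k₂) = 0.4748.
C_S = 0.4748·(C_{R0}−C_R) = 0.4748×2.100 = 0.997 mol/dm³.
Y_S = C_S/C_{R0} = 0.9972/2.76 = 0.361.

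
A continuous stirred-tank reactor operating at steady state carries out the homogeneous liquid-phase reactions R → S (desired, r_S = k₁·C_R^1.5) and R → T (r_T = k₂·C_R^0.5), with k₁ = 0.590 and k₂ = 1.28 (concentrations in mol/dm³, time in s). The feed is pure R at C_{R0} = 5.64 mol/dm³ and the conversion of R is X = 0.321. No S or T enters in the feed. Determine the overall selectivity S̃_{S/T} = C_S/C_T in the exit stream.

Exit C_R = C_{R0}(1−X) = 5.64×0.679 = 3.830 mol/dm³.
A CSTR operates uniformly at the exit composition, giving r_S = 4.422 and r_T = 2.505 (each k·C_R^n at C_R = 3.830).
Overall selectivity = C_S/C_T = r_Sτ/(r_Tτ) = r_S/r_T = 1.77.

1.77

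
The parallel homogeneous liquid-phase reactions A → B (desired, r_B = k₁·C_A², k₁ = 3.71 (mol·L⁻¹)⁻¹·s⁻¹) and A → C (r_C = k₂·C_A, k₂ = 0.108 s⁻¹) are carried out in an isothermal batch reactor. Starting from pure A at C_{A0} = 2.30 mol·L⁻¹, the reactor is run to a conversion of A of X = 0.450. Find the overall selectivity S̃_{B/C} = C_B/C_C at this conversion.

C_A = C_{A0}(1−X) = 1.265 mol·L⁻¹.
Along a PFR/batch, dC_C/dC_A = −r_C/(r_B+r_C) = −k₂/(k₂+k₁·C_A).
Integrating from C_{A0} to C_A: C_C = (0.108/3.71)·ln[(0.108+3.71·2.30)/(0.108+3.71·1.26)] = 0.02911·ln(8.641/4.801) = 0.01711 mol·L⁻¹.
Then C_B = (C_{A0}−C_A) − C_C = 1.035 − 0.01711 = 1.018 mol·L⁻¹.
S̃_{B/C} = C_B/C_C = 1.018/0.01711 = 59.5.

59.5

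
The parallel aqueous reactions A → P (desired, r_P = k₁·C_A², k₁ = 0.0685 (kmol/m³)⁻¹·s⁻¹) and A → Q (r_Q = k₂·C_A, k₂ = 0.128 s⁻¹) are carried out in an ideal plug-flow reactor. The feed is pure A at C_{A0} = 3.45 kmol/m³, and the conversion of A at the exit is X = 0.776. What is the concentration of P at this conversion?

C_A = C_{A0}(1−X) = 0.7728 kmol/m³.
Along a PFR/batch, dC_Q/dC_A = −r_Q/(r_P+r_Q) = −k₂/(k₂+k₁·C_A).
Integrating from C_{A0} to C_A: C_Q = (0.128/0.0685)·ln[(0.128+0.0685·3.45)/(0.128+0.0685·0.773)] = 1.869·ln(0.3643/0.1809) = 1.308 kmol/m³.
Then C_P = (C_{A0}−C_A) − C_Q = 2.677 − 1.308 = 1.369 kmol/m³.

1.37 kmol/m³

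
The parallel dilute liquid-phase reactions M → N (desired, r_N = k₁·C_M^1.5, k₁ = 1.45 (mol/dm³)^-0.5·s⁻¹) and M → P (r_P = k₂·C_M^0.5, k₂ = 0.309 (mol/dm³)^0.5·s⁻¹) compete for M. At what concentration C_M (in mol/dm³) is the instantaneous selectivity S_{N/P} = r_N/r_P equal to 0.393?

S_{N/P} = (k₁/k₂)·C_M ⇒ C_M = S·k₂/k₁.
= 0.393×0.309/1.45 = 0.0837 mol/dm³.

0.0837 mol/dm³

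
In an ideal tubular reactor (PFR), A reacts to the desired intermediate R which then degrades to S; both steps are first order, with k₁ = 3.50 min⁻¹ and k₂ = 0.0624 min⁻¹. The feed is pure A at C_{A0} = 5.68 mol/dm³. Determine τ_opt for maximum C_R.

1.17 min

The intermediate peaks when r₁ = r₂, i.e. k₁e^(−k₁τ) = k₂e^(−k₂τ), giving τ_opt = ln(k₂/k₁)/(k₂−k₁).
= ln(0.0624/3.50)/(0.0624−3.50) = ln(0.01783)/-3.438 = -4.027/-3.438 = 1.17 min.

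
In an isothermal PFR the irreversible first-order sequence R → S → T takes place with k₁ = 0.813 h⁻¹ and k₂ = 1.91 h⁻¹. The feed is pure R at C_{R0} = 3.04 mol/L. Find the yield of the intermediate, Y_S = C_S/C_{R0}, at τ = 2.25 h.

The intermediate concentration in a first-order A→B→C sequence is C_S = k₁C_{R0}(e^(−k₁τ) − e^(−k₂τ))/(k₂−k₁).
e^(−k₁τ) = e^(−0.813×2.25) = e^(−1.829) = 0.1605; e^(−k₂τ) = e^(−4.297) = 0.01360.
C_S = 0.813×3.04/(1.91−0.813) × (0.1605−0.01360) = 2.253×0.1469 = 0.3310 mol/L.
Y_S = C_S/C_{R0} = 0.3310/3.04 = 0.109.

0.109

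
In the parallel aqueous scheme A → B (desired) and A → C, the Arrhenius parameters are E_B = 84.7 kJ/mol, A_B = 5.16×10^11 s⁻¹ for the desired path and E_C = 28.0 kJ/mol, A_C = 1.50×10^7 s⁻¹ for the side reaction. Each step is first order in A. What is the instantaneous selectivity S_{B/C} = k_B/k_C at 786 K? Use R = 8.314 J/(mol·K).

5.87

With equal orders, S_{B/C} = k_B/k_C = (A_B/A_C)·exp[(E_C−E_B)/(RT)].
(E_C−E_B)/(RT) = (28.0−84.7)×10³/(8.314×786) = -56700/6535 = -8.677.
k_B/k_C = (5.16×10^11/1.50×10^7)·exp(-8.677) = 34400 × 1.705×10^-4 = 5.87.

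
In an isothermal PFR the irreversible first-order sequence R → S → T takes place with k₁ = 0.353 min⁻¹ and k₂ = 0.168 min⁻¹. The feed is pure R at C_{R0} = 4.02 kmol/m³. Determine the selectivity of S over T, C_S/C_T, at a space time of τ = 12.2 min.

Solving the coupled first-order balances gives C_S(τ) = [k₁/(k₂−k₁)]·C_{R0}·(e^(−k₁τ) − e^(−k₂τ)).
e^(−k₁τ) = e^(−0.353×12.2) = e^(−4.307) = 0.01348; e^(−k₂τ) = e^(−2.050) = 0.1288.
C_S = 0.353×4.02/(0.168−0.353) × (0.01348−0.1288) = (-7.671)×(-0.1153) = 0.8845 kmol/m³.
C_R = C_{R0}e^(−k₁τ) = 0.05419 kmol/m³, so C_T = C_{R0}−C_R−C_S = 3.081 kmol/m³; C_S/C_T = 0.287.

0.287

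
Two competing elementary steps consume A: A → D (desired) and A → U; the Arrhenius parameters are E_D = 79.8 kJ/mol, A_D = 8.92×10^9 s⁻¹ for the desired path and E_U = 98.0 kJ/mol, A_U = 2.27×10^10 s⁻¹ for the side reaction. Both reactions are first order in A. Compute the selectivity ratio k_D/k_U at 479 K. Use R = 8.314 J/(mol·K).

With equal orders, S_{D/U} = k_D/k_U = (A_D/A_U)·exp[(E_U−E_D)/(RT)].
(E_U−E_D)/(RT) = (98.0−79.8)×10³/(8.314×479) = 18200/3982 = 4.570.
k_D/k_U = (8.92×10^9/2.27×10^10)·exp(4.570) = 0.3930 × 96.55 = 37.9.

37.9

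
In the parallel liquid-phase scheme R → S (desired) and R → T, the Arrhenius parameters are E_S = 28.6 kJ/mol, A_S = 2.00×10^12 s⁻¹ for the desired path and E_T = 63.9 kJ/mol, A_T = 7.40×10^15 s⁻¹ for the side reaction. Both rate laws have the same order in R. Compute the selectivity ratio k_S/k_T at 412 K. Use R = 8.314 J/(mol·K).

8.08

Since both paths have the same order in R, the concentration cancels and S_{S/T} = k_S/k_T = (A_S/A_T)·exp[(E_T−E_S)/(RT)].
(E_T−E_S)/(RT) = (63.9−28.6)×10³/(8.314×412) = 35300/3425 = 10.31.
k_S/k_T = (2.00×10^12/7.40×10^15)·exp(10.31) = 2.703×10^-4 × 29895 = 8.08.
Since E_S < E_T, lowering the temperature improves selectivity toward S.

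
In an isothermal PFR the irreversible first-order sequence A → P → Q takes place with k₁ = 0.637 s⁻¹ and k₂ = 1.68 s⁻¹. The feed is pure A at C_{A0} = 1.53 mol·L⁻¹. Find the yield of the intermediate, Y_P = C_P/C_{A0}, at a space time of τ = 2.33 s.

0.126

The intermediate concentration in a first-order A→B→C sequence is C_P = k₁C_{A0}(e^(−k₁τ) − e^(−k₂τ))/(k₂−k₁).
e^(−k₁τ) = e^(−0.637×2.33) = e^(−1.484) = 0.2267; e^(−k₂τ) = e^(−3.914) = 0.01995.
C_P = 0.637×1.53/(1.68−0.637) × (0.2267−0.01995) = 0.9344×0.2067 = 0.1932 mol·L⁻¹.
Y_P = C_P/C_{A0} = 0.1932/1.53 = 0.126.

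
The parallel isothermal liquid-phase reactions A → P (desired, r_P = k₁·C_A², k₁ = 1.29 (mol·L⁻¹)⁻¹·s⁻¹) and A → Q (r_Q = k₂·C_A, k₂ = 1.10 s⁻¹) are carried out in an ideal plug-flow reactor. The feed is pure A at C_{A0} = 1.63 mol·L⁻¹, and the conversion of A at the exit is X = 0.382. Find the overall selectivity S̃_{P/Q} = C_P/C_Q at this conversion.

1.53

C_A = C_{A0}(1−X) = 1.007 mol·L⁻¹.
Along a PFR/batch, dC_Q/dC_A = −r_Q/(r_P+r_Q) = −k₂/(k₂+k₁·C_A).
Integrating from C_{A0} to C_A: C_Q = (1.10/1.29)·ln[(1.10+1.29·1.63)/(1.10+1.29·1.01)] = 0.8527·ln(3.203/2.399) = 0.2462 mol·L⁻¹.
Then C_P = (C_{A0}−C_A) − C_Q = 0.6227 − 0.2462 = 0.3764 mol·L⁻¹.
S̃_{P/Q} = C_P/C_Q = 0.3764/0.2462 = 1.53.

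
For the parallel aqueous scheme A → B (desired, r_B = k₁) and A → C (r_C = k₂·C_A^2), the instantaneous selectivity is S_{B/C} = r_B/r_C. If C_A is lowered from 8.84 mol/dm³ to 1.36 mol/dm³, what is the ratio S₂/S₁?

S_{B/C} = (k₁/k₂)·C_A^-2, so S₂/S₁ = (C_{A,2}/C_{A,1})^-2.
= (1.36/8.84)^(-2) = (0.1538)^(-2) = 42.2.

42.2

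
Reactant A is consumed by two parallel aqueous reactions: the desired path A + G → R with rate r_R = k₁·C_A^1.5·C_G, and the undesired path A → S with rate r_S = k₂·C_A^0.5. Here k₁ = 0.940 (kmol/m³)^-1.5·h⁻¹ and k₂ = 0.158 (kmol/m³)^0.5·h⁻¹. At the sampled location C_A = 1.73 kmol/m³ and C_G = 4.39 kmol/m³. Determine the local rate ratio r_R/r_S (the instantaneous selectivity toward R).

45.2

S_{R/S} = r_R/r_S = (k₁·C_A^1.5·C_G)/(k₂·C_A^0.5) = (k₁/k₂)·C_A·C_G.
= (0.940×1.730^1.5×4.390) / (0.158×1.730^0.5) = 9.390/0.2078 = 45.2.
Since the desired path is higher order in A, keeping C_A high (PFR or concentrated feed) favours R.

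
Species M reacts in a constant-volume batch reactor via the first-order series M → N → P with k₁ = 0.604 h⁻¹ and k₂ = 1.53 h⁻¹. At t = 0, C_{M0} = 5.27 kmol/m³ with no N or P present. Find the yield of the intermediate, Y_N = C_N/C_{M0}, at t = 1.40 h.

0.203

For first-order series with pure M initially, C_N(t) = k₁C_{M0}/(k₂−k₁)·(e^(−k₁t) − e^(−k₂t)).
e^(−k₁t) = e^(−0.604×1.40) = e^(−0.8456) = 0.4293; e^(−k₂t) = e^(−2.142) = 0.1174.
C_N = 0.604×5.27/(1.53−0.604) × (0.4293−0.1174) = 3.437×0.3119 = 1.072 kmol/m³.
Y_N = C_N/C_{M0} = 1.072/5.27 = 0.203.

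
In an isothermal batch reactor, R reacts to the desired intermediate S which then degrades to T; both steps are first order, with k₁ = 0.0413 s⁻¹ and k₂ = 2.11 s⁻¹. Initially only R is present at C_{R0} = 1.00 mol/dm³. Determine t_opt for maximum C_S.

For first-order series the maximum of C_S occurs at t_opt = ln(k₂/k₁)/(k₂−k₁).
= ln(2.11/0.0413)/(2.11−0.0413) = ln(51.09)/2.069 = 3.934/2.069 = 1.90 s.

1.90 s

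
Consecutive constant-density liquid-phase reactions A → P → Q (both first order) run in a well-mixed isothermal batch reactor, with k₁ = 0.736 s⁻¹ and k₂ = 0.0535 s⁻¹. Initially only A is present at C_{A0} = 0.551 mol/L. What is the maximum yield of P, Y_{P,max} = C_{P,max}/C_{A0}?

0.814

For a first-order series the maximum intermediate yield is C_{P,max}/C_{A0} = (k₁/k₂)^[k₂/(k₂−k₁)].
= (0.736/0.0535)^(0.0535/(0.0535−0.736)) = (13.76)^(-0.07839) = 0.8142.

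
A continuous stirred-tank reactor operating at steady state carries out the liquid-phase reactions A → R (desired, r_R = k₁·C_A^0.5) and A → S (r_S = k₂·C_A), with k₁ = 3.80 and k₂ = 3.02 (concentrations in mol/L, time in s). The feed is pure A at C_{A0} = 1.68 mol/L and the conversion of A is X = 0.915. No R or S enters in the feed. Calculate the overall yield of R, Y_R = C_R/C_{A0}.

0.704

Exit C_A = C_{A0}(1−X) = 1.68×0.0850 = 0.1428 mol/L.
Rates in a CSTR are evaluated at the outlet concentration: r_R = 3.80×0.1428^0.5 = 1.436, r_S = 3.02×0.1428 = 0.4313.
Fraction of consumed A going to R: r_R/(r_R+r_S) = 0.7690.
C_R = 0.7690·C_{A0}·X = 0.7690×1.68×0.915 = 1.18 mol/L; Y_R = C_R/C_{A0} = 0.704.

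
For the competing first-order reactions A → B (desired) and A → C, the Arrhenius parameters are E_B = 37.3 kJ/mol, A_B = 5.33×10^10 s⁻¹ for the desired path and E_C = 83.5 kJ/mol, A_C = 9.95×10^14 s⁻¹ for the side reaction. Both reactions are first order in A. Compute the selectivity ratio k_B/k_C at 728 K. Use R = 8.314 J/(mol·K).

k_B/k_C = (A_B/A_C)·exp[−(E_B−E_C)/(RT)] = (A_B/A_C)·exp[(E_C−E_B)/(RT)].
(E_C−E_B)/(RT) = (83.5−37.3)×10³/(8.314×728) = 46200/6053 = 7.633.
k_B/k_C = (5.33×10^10/9.95×10^14)·exp(7.633) = 5.357×10^-5 × 2065 = 0.111.

0.111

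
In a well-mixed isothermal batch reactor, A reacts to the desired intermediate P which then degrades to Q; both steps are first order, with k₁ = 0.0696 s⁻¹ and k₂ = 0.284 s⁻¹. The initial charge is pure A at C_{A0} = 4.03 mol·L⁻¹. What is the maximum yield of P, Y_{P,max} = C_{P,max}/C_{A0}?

0.155

At the optimum, C_{P,max}/C_{A0} = (k₁/k₂)^[k₂/(k₂−k₁)].
= (0.0696/0.284)^(0.284/(0.284−0.0696)) = (0.2451)^(1.325) = 0.1553.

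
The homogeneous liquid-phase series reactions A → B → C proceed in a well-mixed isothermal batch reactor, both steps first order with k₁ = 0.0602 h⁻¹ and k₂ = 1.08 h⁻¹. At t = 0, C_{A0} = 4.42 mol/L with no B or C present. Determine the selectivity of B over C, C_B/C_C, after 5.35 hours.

0.183

The intermediate concentration in a first-order A→B→C sequence is C_B = k₁C_{A0}(e^(−k₁t) − e^(−k₂t))/(k₂−k₁).
e^(−k₁t) = e^(−0.0602×5.35) = e^(−0.3221) = 0.7246; e^(−k₂t) = e^(−5.778) = 0.003095.
C_B = 0.0602×4.42/(1.08−0.0602) × (0.7246−0.003095) = 0.2609×0.7216 = 0.1883 mol/L.
C_A = C_{A0}e^(−k₁t) = 3.203 mol/L, so C_C = C_{A0}−C_A−C_B = 1.029 mol/L; C_B/C_C = 0.183.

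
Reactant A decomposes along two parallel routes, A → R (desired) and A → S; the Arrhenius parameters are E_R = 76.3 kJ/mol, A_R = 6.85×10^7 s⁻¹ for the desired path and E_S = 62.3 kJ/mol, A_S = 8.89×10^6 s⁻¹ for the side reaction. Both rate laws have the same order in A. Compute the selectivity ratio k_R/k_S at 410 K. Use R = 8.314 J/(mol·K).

0.127

k_R/k_S = (A_R/A_S)·exp[−(E_R−E_S)/(RT)] = (A_R/A_S)·exp[(E_S−E_R)/(RT)].
(E_S−E_R)/(RT) = (62.3−76.3)×10³/(8.314×410) = -14000/3409 = -4.107.
k_R/k_S = (6.85×10^7/8.89×10^6)·exp(-4.107) = 7.705 × 0.01646 = 0.127.
Since E_R > E_S, raising the temperature improves selectivity toward R.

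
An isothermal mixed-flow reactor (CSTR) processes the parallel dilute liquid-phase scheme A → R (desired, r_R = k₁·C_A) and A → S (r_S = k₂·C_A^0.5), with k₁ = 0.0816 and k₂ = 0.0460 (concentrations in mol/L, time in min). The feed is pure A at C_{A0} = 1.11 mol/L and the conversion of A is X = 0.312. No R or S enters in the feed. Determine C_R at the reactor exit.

0.211 mol/L

Exit C_A = C_{A0}(1−X) = 1.11×0.688 = 0.7637 mol/L.
A CSTR operates uniformly at the exit composition, giving r_R = 0.06232 and r_S = 0.04020 (each k·C_A^n at C_A = 0.7637).
Fraction of consumed A going to R: r_R/(r_R+r_S) = 0.6079.
C_R = 0.6079·C_{A0}·X = 0.6079×1.11×0.312 = 0.211 mol/L.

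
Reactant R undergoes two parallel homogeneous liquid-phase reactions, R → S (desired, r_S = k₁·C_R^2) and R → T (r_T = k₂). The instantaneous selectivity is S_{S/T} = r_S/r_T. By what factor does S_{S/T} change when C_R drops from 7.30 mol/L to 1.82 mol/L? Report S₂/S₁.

0.0622

S_{S/T} = (k₁/k₂)·C_R^2, so S₂/S₁ = (C_{R,2}/C_{R,1})^2.
= (1.82/7.30)^2 = (0.2493)^2 = 0.0622.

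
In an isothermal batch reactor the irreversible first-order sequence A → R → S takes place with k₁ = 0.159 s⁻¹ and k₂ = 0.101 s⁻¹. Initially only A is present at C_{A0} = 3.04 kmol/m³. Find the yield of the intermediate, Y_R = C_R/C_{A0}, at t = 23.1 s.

The intermediate concentration in a first-order A→B→C sequence is C_R = k₁C_{A0}(e^(−k₁t) − e^(−k₂t))/(k₂−k₁).
e^(−k₁t) = e^(−0.159×23.1) = e^(−3.673) = 0.02540; e^(−k₂t) = e^(−2.333) = 0.09699.
C_R = 0.159×3.04/(0.101−0.159) × (0.02540−0.09699) = (-8.334)×(-0.07159) = 0.5966 kmol/m³.
Y_R = C_R/C_{A0} = 0.5966/3.04 = 0.196.

0.196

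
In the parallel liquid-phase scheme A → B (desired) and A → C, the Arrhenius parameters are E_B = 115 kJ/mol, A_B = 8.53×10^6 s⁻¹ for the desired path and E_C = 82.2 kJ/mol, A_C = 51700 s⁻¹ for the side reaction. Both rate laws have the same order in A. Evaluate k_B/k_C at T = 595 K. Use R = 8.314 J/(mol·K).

k_B/k_C = (A_B/A_C)·exp[−(E_B−E_C)/(RT)] = (A_B/A_C)·exp[(E_C−E_B)/(RT)].
(E_C−E_B)/(RT) = (82.2−115)×10³/(8.314×595) = -32800/4947 = -6.631.
k_B/k_C = (8.53×10^6/51700)·exp(-6.631) = 165.0 × 0.001319 = 0.218.
Since E_B > E_C, raising the temperature improves selectivity toward B.

0.218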